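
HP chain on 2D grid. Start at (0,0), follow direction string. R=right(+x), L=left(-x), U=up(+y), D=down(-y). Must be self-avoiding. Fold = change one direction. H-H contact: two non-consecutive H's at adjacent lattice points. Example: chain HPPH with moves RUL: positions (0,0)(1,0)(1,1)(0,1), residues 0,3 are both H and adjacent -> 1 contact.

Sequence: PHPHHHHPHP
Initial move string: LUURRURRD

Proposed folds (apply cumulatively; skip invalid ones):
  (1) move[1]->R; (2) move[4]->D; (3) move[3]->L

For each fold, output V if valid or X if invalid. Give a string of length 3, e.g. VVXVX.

Initial: LUURRURRD -> [(0, 0), (-1, 0), (-1, 1), (-1, 2), (0, 2), (1, 2), (1, 3), (2, 3), (3, 3), (3, 2)]
Fold 1: move[1]->R => LRURRURRD INVALID (collision), skipped
Fold 2: move[4]->D => LUURDURRD INVALID (collision), skipped
Fold 3: move[3]->L => LUULRURRD INVALID (collision), skipped

Answer: XXX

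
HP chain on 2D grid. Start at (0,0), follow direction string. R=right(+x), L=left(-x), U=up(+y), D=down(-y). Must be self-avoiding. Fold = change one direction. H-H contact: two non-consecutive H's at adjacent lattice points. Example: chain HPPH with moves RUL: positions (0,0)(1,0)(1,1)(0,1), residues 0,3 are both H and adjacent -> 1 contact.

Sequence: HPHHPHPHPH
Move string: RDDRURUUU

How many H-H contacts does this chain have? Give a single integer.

Positions: [(0, 0), (1, 0), (1, -1), (1, -2), (2, -2), (2, -1), (3, -1), (3, 0), (3, 1), (3, 2)]
H-H contact: residue 2 @(1,-1) - residue 5 @(2, -1)

Answer: 1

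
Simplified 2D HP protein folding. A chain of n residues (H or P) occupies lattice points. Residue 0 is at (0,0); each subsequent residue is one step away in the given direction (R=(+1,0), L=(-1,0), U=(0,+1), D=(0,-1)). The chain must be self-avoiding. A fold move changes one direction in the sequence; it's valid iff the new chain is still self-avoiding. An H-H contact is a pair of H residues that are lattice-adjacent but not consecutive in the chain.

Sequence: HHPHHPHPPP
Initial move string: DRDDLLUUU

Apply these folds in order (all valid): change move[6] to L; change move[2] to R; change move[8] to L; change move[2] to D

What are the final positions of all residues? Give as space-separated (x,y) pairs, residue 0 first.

Answer: (0,0) (0,-1) (1,-1) (1,-2) (1,-3) (0,-3) (-1,-3) (-2,-3) (-2,-2) (-3,-2)

Derivation:
Initial moves: DRDDLLUUU
Fold: move[6]->L => DRDDLLLUU (positions: [(0, 0), (0, -1), (1, -1), (1, -2), (1, -3), (0, -3), (-1, -3), (-2, -3), (-2, -2), (-2, -1)])
Fold: move[2]->R => DRRDLLLUU (positions: [(0, 0), (0, -1), (1, -1), (2, -1), (2, -2), (1, -2), (0, -2), (-1, -2), (-1, -1), (-1, 0)])
Fold: move[8]->L => DRRDLLLUL (positions: [(0, 0), (0, -1), (1, -1), (2, -1), (2, -2), (1, -2), (0, -2), (-1, -2), (-1, -1), (-2, -1)])
Fold: move[2]->D => DRDDLLLUL (positions: [(0, 0), (0, -1), (1, -1), (1, -2), (1, -3), (0, -3), (-1, -3), (-2, -3), (-2, -2), (-3, -2)])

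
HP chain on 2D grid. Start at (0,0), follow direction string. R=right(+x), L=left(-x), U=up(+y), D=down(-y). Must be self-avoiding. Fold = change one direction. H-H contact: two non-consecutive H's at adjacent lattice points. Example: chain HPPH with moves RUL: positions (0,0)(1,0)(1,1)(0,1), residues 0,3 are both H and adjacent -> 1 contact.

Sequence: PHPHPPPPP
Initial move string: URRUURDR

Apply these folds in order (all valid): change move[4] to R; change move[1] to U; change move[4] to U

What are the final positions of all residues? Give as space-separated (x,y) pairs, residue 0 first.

Initial moves: URRUURDR
Fold: move[4]->R => URRURRDR (positions: [(0, 0), (0, 1), (1, 1), (2, 1), (2, 2), (3, 2), (4, 2), (4, 1), (5, 1)])
Fold: move[1]->U => UURURRDR (positions: [(0, 0), (0, 1), (0, 2), (1, 2), (1, 3), (2, 3), (3, 3), (3, 2), (4, 2)])
Fold: move[4]->U => UURUURDR (positions: [(0, 0), (0, 1), (0, 2), (1, 2), (1, 3), (1, 4), (2, 4), (2, 3), (3, 3)])

Answer: (0,0) (0,1) (0,2) (1,2) (1,3) (1,4) (2,4) (2,3) (3,3)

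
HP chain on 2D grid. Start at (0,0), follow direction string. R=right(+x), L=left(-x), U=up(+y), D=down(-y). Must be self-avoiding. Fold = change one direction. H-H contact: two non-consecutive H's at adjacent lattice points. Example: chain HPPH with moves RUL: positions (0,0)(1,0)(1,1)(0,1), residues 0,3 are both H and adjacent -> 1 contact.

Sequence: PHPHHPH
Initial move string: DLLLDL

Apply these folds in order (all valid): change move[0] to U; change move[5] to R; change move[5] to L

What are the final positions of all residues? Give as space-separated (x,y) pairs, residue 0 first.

Initial moves: DLLLDL
Fold: move[0]->U => ULLLDL (positions: [(0, 0), (0, 1), (-1, 1), (-2, 1), (-3, 1), (-3, 0), (-4, 0)])
Fold: move[5]->R => ULLLDR (positions: [(0, 0), (0, 1), (-1, 1), (-2, 1), (-3, 1), (-3, 0), (-2, 0)])
Fold: move[5]->L => ULLLDL (positions: [(0, 0), (0, 1), (-1, 1), (-2, 1), (-3, 1), (-3, 0), (-4, 0)])

Answer: (0,0) (0,1) (-1,1) (-2,1) (-3,1) (-3,0) (-4,0)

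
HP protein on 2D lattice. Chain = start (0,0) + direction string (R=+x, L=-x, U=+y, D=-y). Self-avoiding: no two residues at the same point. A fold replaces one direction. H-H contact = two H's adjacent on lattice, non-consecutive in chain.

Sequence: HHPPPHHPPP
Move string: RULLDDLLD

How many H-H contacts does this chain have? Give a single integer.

Answer: 1

Derivation:
Positions: [(0, 0), (1, 0), (1, 1), (0, 1), (-1, 1), (-1, 0), (-1, -1), (-2, -1), (-3, -1), (-3, -2)]
H-H contact: residue 0 @(0,0) - residue 5 @(-1, 0)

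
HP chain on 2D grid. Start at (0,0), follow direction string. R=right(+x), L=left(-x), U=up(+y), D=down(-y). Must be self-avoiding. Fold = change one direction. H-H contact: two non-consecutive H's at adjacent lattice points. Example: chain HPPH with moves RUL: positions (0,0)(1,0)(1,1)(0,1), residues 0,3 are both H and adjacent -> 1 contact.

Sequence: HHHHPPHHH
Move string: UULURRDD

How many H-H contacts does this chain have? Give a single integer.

Positions: [(0, 0), (0, 1), (0, 2), (-1, 2), (-1, 3), (0, 3), (1, 3), (1, 2), (1, 1)]
H-H contact: residue 1 @(0,1) - residue 8 @(1, 1)
H-H contact: residue 2 @(0,2) - residue 7 @(1, 2)

Answer: 2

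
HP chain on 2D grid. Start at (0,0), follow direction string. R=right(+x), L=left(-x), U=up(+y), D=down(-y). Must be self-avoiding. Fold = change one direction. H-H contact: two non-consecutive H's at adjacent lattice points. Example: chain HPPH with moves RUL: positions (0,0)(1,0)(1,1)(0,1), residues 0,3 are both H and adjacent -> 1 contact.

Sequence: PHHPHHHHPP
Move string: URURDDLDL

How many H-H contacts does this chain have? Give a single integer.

Positions: [(0, 0), (0, 1), (1, 1), (1, 2), (2, 2), (2, 1), (2, 0), (1, 0), (1, -1), (0, -1)]
H-H contact: residue 2 @(1,1) - residue 5 @(2, 1)
H-H contact: residue 2 @(1,1) - residue 7 @(1, 0)

Answer: 2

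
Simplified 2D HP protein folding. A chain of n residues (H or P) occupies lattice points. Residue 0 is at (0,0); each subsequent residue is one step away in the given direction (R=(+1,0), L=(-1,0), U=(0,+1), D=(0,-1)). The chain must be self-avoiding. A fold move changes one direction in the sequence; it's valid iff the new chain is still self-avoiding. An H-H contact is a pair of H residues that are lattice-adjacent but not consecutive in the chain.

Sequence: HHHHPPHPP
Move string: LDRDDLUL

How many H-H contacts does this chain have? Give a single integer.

Positions: [(0, 0), (-1, 0), (-1, -1), (0, -1), (0, -2), (0, -3), (-1, -3), (-1, -2), (-2, -2)]
H-H contact: residue 0 @(0,0) - residue 3 @(0, -1)

Answer: 1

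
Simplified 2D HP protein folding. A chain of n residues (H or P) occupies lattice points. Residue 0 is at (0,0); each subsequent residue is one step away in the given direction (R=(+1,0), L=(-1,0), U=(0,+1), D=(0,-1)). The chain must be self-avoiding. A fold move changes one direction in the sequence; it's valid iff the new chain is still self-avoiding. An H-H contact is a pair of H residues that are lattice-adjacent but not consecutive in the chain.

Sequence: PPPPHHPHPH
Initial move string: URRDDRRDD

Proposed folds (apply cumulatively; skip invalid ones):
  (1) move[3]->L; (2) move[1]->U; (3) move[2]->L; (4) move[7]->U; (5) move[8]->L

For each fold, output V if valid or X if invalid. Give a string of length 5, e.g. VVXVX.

Initial: URRDDRRDD -> [(0, 0), (0, 1), (1, 1), (2, 1), (2, 0), (2, -1), (3, -1), (4, -1), (4, -2), (4, -3)]
Fold 1: move[3]->L => URRLDRRDD INVALID (collision), skipped
Fold 2: move[1]->U => UURDDRRDD VALID
Fold 3: move[2]->L => UULDDRRDD INVALID (collision), skipped
Fold 4: move[7]->U => UURDDRRUD INVALID (collision), skipped
Fold 5: move[8]->L => UURDDRRDL VALID

Answer: XVXXV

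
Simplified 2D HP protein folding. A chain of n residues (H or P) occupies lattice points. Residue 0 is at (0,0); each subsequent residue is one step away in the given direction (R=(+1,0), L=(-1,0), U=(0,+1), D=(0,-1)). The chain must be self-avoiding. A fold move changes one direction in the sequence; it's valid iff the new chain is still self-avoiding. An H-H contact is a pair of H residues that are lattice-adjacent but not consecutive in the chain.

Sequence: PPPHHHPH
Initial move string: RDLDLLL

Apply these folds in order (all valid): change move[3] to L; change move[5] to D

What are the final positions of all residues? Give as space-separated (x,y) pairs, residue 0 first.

Initial moves: RDLDLLL
Fold: move[3]->L => RDLLLLL (positions: [(0, 0), (1, 0), (1, -1), (0, -1), (-1, -1), (-2, -1), (-3, -1), (-4, -1)])
Fold: move[5]->D => RDLLLDL (positions: [(0, 0), (1, 0), (1, -1), (0, -1), (-1, -1), (-2, -1), (-2, -2), (-3, -2)])

Answer: (0,0) (1,0) (1,-1) (0,-1) (-1,-1) (-2,-1) (-2,-2) (-3,-2)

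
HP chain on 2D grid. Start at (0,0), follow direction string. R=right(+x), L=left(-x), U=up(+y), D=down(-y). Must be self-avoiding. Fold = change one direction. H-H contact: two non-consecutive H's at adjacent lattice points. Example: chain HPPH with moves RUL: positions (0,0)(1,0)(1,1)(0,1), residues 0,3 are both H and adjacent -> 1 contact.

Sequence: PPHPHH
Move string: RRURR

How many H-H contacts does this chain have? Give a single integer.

Answer: 0

Derivation:
Positions: [(0, 0), (1, 0), (2, 0), (2, 1), (3, 1), (4, 1)]
No H-H contacts found.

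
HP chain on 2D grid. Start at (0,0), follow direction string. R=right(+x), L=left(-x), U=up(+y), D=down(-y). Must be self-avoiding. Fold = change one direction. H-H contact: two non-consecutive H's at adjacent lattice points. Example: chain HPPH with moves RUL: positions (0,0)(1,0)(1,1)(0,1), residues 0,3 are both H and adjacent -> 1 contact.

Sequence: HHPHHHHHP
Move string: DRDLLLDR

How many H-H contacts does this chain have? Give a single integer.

Answer: 1

Derivation:
Positions: [(0, 0), (0, -1), (1, -1), (1, -2), (0, -2), (-1, -2), (-2, -2), (-2, -3), (-1, -3)]
H-H contact: residue 1 @(0,-1) - residue 4 @(0, -2)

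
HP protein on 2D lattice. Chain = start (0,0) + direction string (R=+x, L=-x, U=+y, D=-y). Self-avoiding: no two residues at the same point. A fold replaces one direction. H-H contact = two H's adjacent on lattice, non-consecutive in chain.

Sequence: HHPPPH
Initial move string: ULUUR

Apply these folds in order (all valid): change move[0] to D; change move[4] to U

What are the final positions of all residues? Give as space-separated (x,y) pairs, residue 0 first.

Initial moves: ULUUR
Fold: move[0]->D => DLUUR (positions: [(0, 0), (0, -1), (-1, -1), (-1, 0), (-1, 1), (0, 1)])
Fold: move[4]->U => DLUUU (positions: [(0, 0), (0, -1), (-1, -1), (-1, 0), (-1, 1), (-1, 2)])

Answer: (0,0) (0,-1) (-1,-1) (-1,0) (-1,1) (-1,2)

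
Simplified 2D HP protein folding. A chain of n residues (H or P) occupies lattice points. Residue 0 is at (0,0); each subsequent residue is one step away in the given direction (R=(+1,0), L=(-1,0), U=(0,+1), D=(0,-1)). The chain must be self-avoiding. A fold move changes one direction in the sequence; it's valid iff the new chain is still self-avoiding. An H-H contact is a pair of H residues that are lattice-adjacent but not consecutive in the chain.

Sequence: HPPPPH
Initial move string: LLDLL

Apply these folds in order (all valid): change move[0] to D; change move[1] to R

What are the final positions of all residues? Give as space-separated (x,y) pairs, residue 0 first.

Initial moves: LLDLL
Fold: move[0]->D => DLDLL (positions: [(0, 0), (0, -1), (-1, -1), (-1, -2), (-2, -2), (-3, -2)])
Fold: move[1]->R => DRDLL (positions: [(0, 0), (0, -1), (1, -1), (1, -2), (0, -2), (-1, -2)])

Answer: (0,0) (0,-1) (1,-1) (1,-2) (0,-2) (-1,-2)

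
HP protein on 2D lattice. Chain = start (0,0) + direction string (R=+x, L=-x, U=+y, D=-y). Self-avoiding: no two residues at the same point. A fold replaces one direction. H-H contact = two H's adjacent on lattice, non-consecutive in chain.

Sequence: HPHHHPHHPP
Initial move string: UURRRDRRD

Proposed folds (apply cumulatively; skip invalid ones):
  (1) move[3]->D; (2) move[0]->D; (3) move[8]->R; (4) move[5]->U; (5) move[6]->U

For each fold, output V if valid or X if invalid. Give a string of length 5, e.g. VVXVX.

Answer: VXVVV

Derivation:
Initial: UURRRDRRD -> [(0, 0), (0, 1), (0, 2), (1, 2), (2, 2), (3, 2), (3, 1), (4, 1), (5, 1), (5, 0)]
Fold 1: move[3]->D => UURDRDRRD VALID
Fold 2: move[0]->D => DURDRDRRD INVALID (collision), skipped
Fold 3: move[8]->R => UURDRDRRR VALID
Fold 4: move[5]->U => UURDRURRR VALID
Fold 5: move[6]->U => UURDRUURR VALID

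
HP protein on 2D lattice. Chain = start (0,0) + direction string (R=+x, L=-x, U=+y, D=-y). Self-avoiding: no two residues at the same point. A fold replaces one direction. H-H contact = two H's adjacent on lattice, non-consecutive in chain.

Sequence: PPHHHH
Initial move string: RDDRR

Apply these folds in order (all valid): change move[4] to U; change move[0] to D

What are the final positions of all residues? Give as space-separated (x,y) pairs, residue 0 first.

Answer: (0,0) (0,-1) (0,-2) (0,-3) (1,-3) (1,-2)

Derivation:
Initial moves: RDDRR
Fold: move[4]->U => RDDRU (positions: [(0, 0), (1, 0), (1, -1), (1, -2), (2, -2), (2, -1)])
Fold: move[0]->D => DDDRU (positions: [(0, 0), (0, -1), (0, -2), (0, -3), (1, -3), (1, -2)])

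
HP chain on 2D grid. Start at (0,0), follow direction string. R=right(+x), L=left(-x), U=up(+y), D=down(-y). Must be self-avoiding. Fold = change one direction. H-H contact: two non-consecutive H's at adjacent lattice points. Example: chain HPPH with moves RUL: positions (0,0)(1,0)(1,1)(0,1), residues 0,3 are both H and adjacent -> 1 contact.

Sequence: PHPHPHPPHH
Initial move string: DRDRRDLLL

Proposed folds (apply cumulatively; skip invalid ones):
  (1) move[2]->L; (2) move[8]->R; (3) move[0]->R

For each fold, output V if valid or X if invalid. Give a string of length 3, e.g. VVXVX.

Answer: XXV

Derivation:
Initial: DRDRRDLLL -> [(0, 0), (0, -1), (1, -1), (1, -2), (2, -2), (3, -2), (3, -3), (2, -3), (1, -3), (0, -3)]
Fold 1: move[2]->L => DRLRRDLLL INVALID (collision), skipped
Fold 2: move[8]->R => DRDRRDLLR INVALID (collision), skipped
Fold 3: move[0]->R => RRDRRDLLL VALID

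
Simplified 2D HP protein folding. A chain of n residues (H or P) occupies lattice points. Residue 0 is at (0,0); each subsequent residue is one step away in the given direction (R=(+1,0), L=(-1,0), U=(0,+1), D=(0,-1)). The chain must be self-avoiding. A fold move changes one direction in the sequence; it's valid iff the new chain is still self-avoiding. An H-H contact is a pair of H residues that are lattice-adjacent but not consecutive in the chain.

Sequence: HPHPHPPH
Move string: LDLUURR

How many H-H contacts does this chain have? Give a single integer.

Answer: 1

Derivation:
Positions: [(0, 0), (-1, 0), (-1, -1), (-2, -1), (-2, 0), (-2, 1), (-1, 1), (0, 1)]
H-H contact: residue 0 @(0,0) - residue 7 @(0, 1)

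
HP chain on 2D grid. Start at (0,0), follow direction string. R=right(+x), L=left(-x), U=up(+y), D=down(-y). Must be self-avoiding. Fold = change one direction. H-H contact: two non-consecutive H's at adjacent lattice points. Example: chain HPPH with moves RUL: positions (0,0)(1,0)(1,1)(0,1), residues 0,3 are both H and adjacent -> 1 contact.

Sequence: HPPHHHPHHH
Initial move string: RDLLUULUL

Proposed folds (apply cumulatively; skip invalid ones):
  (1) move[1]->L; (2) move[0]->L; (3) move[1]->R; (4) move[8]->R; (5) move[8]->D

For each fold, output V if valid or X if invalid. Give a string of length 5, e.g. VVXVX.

Initial: RDLLUULUL -> [(0, 0), (1, 0), (1, -1), (0, -1), (-1, -1), (-1, 0), (-1, 1), (-2, 1), (-2, 2), (-3, 2)]
Fold 1: move[1]->L => RLLLUULUL INVALID (collision), skipped
Fold 2: move[0]->L => LDLLUULUL VALID
Fold 3: move[1]->R => LRLLUULUL INVALID (collision), skipped
Fold 4: move[8]->R => LDLLUULUR VALID
Fold 5: move[8]->D => LDLLUULUD INVALID (collision), skipped

Answer: XVXVX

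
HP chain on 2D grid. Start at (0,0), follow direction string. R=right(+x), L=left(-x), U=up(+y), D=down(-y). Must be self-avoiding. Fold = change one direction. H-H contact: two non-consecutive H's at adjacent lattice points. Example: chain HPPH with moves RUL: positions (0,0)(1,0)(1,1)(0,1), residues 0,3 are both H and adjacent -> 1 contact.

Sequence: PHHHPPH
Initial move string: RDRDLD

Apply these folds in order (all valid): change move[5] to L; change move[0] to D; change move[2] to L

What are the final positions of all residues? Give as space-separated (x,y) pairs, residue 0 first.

Answer: (0,0) (0,-1) (0,-2) (-1,-2) (-1,-3) (-2,-3) (-3,-3)

Derivation:
Initial moves: RDRDLD
Fold: move[5]->L => RDRDLL (positions: [(0, 0), (1, 0), (1, -1), (2, -1), (2, -2), (1, -2), (0, -2)])
Fold: move[0]->D => DDRDLL (positions: [(0, 0), (0, -1), (0, -2), (1, -2), (1, -3), (0, -3), (-1, -3)])
Fold: move[2]->L => DDLDLL (positions: [(0, 0), (0, -1), (0, -2), (-1, -2), (-1, -3), (-2, -3), (-3, -3)])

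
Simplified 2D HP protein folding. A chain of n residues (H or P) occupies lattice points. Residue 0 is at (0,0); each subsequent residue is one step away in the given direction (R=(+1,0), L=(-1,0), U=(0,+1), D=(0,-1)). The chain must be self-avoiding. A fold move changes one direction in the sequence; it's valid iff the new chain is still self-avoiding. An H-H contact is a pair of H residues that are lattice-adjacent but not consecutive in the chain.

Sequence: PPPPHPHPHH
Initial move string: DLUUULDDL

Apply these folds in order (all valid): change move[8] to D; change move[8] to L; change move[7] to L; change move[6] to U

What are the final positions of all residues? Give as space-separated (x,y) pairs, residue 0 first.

Answer: (0,0) (0,-1) (-1,-1) (-1,0) (-1,1) (-1,2) (-2,2) (-2,3) (-3,3) (-4,3)

Derivation:
Initial moves: DLUUULDDL
Fold: move[8]->D => DLUUULDDD (positions: [(0, 0), (0, -1), (-1, -1), (-1, 0), (-1, 1), (-1, 2), (-2, 2), (-2, 1), (-2, 0), (-2, -1)])
Fold: move[8]->L => DLUUULDDL (positions: [(0, 0), (0, -1), (-1, -1), (-1, 0), (-1, 1), (-1, 2), (-2, 2), (-2, 1), (-2, 0), (-3, 0)])
Fold: move[7]->L => DLUUULDLL (positions: [(0, 0), (0, -1), (-1, -1), (-1, 0), (-1, 1), (-1, 2), (-2, 2), (-2, 1), (-3, 1), (-4, 1)])
Fold: move[6]->U => DLUUULULL (positions: [(0, 0), (0, -1), (-1, -1), (-1, 0), (-1, 1), (-1, 2), (-2, 2), (-2, 3), (-3, 3), (-4, 3)])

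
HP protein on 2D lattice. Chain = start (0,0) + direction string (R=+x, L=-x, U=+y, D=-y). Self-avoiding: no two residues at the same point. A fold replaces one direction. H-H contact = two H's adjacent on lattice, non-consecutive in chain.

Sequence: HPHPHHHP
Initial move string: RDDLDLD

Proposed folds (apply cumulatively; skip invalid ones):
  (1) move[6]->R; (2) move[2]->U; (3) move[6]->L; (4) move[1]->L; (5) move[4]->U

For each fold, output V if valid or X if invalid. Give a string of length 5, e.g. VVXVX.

Answer: XXVXV

Derivation:
Initial: RDDLDLD -> [(0, 0), (1, 0), (1, -1), (1, -2), (0, -2), (0, -3), (-1, -3), (-1, -4)]
Fold 1: move[6]->R => RDDLDLR INVALID (collision), skipped
Fold 2: move[2]->U => RDULDLD INVALID (collision), skipped
Fold 3: move[6]->L => RDDLDLL VALID
Fold 4: move[1]->L => RLDLDLL INVALID (collision), skipped
Fold 5: move[4]->U => RDDLULL VALID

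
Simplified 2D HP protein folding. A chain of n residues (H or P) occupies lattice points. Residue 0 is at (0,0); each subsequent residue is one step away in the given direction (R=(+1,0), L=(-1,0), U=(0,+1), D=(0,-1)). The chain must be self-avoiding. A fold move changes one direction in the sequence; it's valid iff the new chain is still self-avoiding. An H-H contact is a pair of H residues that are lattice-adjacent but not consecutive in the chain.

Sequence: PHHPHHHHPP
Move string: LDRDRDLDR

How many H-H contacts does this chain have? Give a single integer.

Answer: 1

Derivation:
Positions: [(0, 0), (-1, 0), (-1, -1), (0, -1), (0, -2), (1, -2), (1, -3), (0, -3), (0, -4), (1, -4)]
H-H contact: residue 4 @(0,-2) - residue 7 @(0, -3)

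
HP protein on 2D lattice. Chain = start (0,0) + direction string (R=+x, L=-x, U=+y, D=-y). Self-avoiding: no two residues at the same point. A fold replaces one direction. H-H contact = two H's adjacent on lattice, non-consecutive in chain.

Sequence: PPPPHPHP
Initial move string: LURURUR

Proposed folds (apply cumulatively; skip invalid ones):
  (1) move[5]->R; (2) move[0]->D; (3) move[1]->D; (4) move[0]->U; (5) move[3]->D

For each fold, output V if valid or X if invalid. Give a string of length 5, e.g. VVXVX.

Answer: VXXVV

Derivation:
Initial: LURURUR -> [(0, 0), (-1, 0), (-1, 1), (0, 1), (0, 2), (1, 2), (1, 3), (2, 3)]
Fold 1: move[5]->R => LURURRR VALID
Fold 2: move[0]->D => DURURRR INVALID (collision), skipped
Fold 3: move[1]->D => LDRURRR INVALID (collision), skipped
Fold 4: move[0]->U => UURURRR VALID
Fold 5: move[3]->D => UURDRRR VALID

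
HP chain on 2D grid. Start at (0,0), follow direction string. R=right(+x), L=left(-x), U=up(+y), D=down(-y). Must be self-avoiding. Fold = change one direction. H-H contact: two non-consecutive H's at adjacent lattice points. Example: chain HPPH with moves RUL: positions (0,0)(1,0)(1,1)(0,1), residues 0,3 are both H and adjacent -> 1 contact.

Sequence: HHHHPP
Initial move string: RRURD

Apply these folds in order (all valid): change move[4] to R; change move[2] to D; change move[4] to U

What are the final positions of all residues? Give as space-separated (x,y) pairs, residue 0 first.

Answer: (0,0) (1,0) (2,0) (2,-1) (3,-1) (3,0)

Derivation:
Initial moves: RRURD
Fold: move[4]->R => RRURR (positions: [(0, 0), (1, 0), (2, 0), (2, 1), (3, 1), (4, 1)])
Fold: move[2]->D => RRDRR (positions: [(0, 0), (1, 0), (2, 0), (2, -1), (3, -1), (4, -1)])
Fold: move[4]->U => RRDRU (positions: [(0, 0), (1, 0), (2, 0), (2, -1), (3, -1), (3, 0)])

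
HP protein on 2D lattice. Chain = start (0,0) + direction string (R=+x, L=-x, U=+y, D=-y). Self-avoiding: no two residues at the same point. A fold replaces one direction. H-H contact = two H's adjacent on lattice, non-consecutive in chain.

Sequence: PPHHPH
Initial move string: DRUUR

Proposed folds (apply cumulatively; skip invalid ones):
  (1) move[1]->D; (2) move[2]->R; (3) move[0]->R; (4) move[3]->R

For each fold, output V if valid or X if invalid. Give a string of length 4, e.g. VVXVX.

Answer: XVVV

Derivation:
Initial: DRUUR -> [(0, 0), (0, -1), (1, -1), (1, 0), (1, 1), (2, 1)]
Fold 1: move[1]->D => DDUUR INVALID (collision), skipped
Fold 2: move[2]->R => DRRUR VALID
Fold 3: move[0]->R => RRRUR VALID
Fold 4: move[3]->R => RRRRR VALID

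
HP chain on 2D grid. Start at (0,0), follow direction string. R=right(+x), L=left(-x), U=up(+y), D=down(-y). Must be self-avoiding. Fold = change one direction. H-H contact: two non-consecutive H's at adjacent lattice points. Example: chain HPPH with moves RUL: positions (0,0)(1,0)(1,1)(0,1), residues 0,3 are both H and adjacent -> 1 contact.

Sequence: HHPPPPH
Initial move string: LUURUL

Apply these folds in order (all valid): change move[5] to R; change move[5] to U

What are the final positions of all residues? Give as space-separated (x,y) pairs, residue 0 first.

Answer: (0,0) (-1,0) (-1,1) (-1,2) (0,2) (0,3) (0,4)

Derivation:
Initial moves: LUURUL
Fold: move[5]->R => LUURUR (positions: [(0, 0), (-1, 0), (-1, 1), (-1, 2), (0, 2), (0, 3), (1, 3)])
Fold: move[5]->U => LUURUU (positions: [(0, 0), (-1, 0), (-1, 1), (-1, 2), (0, 2), (0, 3), (0, 4)])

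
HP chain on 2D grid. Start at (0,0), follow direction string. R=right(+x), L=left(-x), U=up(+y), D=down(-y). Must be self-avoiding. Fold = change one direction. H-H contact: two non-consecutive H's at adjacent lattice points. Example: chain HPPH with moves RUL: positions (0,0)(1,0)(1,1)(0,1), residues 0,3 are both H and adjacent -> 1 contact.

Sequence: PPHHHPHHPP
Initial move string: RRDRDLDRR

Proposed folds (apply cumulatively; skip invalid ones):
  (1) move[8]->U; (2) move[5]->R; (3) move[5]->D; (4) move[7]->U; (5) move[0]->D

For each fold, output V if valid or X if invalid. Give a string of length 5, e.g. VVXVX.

Initial: RRDRDLDRR -> [(0, 0), (1, 0), (2, 0), (2, -1), (3, -1), (3, -2), (2, -2), (2, -3), (3, -3), (4, -3)]
Fold 1: move[8]->U => RRDRDLDRU INVALID (collision), skipped
Fold 2: move[5]->R => RRDRDRDRR VALID
Fold 3: move[5]->D => RRDRDDDRR VALID
Fold 4: move[7]->U => RRDRDDDUR INVALID (collision), skipped
Fold 5: move[0]->D => DRDRDDDRR VALID

Answer: XVVXV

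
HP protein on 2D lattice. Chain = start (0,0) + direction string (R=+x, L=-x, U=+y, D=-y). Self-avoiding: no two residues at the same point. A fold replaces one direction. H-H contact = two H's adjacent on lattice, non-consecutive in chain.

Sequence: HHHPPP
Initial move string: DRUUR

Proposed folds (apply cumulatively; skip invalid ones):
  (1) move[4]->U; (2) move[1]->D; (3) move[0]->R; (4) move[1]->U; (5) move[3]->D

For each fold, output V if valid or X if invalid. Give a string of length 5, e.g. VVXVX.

Answer: VXVVX

Derivation:
Initial: DRUUR -> [(0, 0), (0, -1), (1, -1), (1, 0), (1, 1), (2, 1)]
Fold 1: move[4]->U => DRUUU VALID
Fold 2: move[1]->D => DDUUU INVALID (collision), skipped
Fold 3: move[0]->R => RRUUU VALID
Fold 4: move[1]->U => RUUUU VALID
Fold 5: move[3]->D => RUUDU INVALID (collision), skipped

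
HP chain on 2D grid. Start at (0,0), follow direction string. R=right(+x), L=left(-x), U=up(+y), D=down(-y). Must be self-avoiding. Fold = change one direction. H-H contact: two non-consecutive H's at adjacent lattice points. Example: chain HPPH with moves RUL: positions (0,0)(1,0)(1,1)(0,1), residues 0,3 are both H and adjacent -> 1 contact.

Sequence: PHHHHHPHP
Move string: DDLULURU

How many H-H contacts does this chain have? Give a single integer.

Positions: [(0, 0), (0, -1), (0, -2), (-1, -2), (-1, -1), (-2, -1), (-2, 0), (-1, 0), (-1, 1)]
H-H contact: residue 1 @(0,-1) - residue 4 @(-1, -1)
H-H contact: residue 4 @(-1,-1) - residue 7 @(-1, 0)

Answer: 2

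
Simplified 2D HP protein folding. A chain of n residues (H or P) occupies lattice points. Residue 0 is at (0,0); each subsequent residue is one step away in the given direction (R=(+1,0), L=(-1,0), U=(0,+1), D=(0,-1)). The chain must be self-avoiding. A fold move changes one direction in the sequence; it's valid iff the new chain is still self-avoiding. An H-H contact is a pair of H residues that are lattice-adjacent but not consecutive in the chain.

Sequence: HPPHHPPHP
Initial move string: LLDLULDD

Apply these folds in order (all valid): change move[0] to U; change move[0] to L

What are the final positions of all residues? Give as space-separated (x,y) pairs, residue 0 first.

Initial moves: LLDLULDD
Fold: move[0]->U => ULDLULDD (positions: [(0, 0), (0, 1), (-1, 1), (-1, 0), (-2, 0), (-2, 1), (-3, 1), (-3, 0), (-3, -1)])
Fold: move[0]->L => LLDLULDD (positions: [(0, 0), (-1, 0), (-2, 0), (-2, -1), (-3, -1), (-3, 0), (-4, 0), (-4, -1), (-4, -2)])

Answer: (0,0) (-1,0) (-2,0) (-2,-1) (-3,-1) (-3,0) (-4,0) (-4,-1) (-4,-2)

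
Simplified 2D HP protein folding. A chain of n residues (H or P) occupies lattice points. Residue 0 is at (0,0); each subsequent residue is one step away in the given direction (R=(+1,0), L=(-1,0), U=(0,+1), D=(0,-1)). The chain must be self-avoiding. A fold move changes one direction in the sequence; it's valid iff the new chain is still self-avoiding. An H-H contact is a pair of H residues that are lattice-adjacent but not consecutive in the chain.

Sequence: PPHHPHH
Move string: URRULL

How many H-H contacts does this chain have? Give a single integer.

Positions: [(0, 0), (0, 1), (1, 1), (2, 1), (2, 2), (1, 2), (0, 2)]
H-H contact: residue 2 @(1,1) - residue 5 @(1, 2)

Answer: 1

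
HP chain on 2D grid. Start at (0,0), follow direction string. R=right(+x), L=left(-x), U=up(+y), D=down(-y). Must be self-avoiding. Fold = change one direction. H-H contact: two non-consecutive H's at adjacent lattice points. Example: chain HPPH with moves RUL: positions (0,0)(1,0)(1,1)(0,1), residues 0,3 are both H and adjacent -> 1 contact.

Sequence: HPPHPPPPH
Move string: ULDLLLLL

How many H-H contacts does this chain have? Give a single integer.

Answer: 1

Derivation:
Positions: [(0, 0), (0, 1), (-1, 1), (-1, 0), (-2, 0), (-3, 0), (-4, 0), (-5, 0), (-6, 0)]
H-H contact: residue 0 @(0,0) - residue 3 @(-1, 0)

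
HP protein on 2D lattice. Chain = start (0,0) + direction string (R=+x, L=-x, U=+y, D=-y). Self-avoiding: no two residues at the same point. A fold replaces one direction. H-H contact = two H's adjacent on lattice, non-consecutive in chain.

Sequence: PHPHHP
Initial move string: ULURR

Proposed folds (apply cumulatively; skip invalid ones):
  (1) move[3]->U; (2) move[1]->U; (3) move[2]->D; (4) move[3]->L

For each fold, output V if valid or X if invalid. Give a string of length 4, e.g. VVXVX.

Initial: ULURR -> [(0, 0), (0, 1), (-1, 1), (-1, 2), (0, 2), (1, 2)]
Fold 1: move[3]->U => ULUUR VALID
Fold 2: move[1]->U => UUUUR VALID
Fold 3: move[2]->D => UUDUR INVALID (collision), skipped
Fold 4: move[3]->L => UUULR INVALID (collision), skipped

Answer: VVXX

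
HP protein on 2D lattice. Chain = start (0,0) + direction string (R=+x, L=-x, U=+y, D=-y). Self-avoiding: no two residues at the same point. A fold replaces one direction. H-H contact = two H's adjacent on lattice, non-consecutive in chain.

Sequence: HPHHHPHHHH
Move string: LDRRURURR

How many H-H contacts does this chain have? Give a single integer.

Answer: 1

Derivation:
Positions: [(0, 0), (-1, 0), (-1, -1), (0, -1), (1, -1), (1, 0), (2, 0), (2, 1), (3, 1), (4, 1)]
H-H contact: residue 0 @(0,0) - residue 3 @(0, -1)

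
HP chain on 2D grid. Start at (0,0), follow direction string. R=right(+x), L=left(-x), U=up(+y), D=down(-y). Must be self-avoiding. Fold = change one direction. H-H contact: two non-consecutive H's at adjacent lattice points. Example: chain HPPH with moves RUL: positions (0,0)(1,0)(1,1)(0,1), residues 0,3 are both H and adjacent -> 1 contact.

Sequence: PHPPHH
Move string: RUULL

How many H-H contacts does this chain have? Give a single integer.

Positions: [(0, 0), (1, 0), (1, 1), (1, 2), (0, 2), (-1, 2)]
No H-H contacts found.

Answer: 0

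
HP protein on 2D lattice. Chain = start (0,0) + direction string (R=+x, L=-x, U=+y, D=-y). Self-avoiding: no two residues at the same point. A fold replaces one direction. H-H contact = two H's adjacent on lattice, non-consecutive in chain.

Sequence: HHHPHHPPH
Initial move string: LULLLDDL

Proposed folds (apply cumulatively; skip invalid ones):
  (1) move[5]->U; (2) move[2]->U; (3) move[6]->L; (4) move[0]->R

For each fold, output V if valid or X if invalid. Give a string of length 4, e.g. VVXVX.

Answer: XVVV

Derivation:
Initial: LULLLDDL -> [(0, 0), (-1, 0), (-1, 1), (-2, 1), (-3, 1), (-4, 1), (-4, 0), (-4, -1), (-5, -1)]
Fold 1: move[5]->U => LULLLUDL INVALID (collision), skipped
Fold 2: move[2]->U => LUULLDDL VALID
Fold 3: move[6]->L => LUULLDLL VALID
Fold 4: move[0]->R => RUULLDLL VALID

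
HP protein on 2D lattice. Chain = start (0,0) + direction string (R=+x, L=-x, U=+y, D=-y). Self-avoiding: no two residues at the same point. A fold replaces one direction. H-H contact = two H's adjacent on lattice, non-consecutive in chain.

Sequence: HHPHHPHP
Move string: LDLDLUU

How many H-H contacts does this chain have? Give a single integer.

Positions: [(0, 0), (-1, 0), (-1, -1), (-2, -1), (-2, -2), (-3, -2), (-3, -1), (-3, 0)]
H-H contact: residue 3 @(-2,-1) - residue 6 @(-3, -1)

Answer: 1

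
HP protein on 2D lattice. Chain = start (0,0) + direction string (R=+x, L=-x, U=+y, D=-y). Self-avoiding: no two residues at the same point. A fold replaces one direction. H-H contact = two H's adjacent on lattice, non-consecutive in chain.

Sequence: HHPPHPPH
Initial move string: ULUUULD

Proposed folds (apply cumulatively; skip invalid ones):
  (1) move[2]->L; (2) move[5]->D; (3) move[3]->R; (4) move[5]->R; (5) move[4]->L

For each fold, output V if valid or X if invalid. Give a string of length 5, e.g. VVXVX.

Answer: VXXVX

Derivation:
Initial: ULUUULD -> [(0, 0), (0, 1), (-1, 1), (-1, 2), (-1, 3), (-1, 4), (-2, 4), (-2, 3)]
Fold 1: move[2]->L => ULLUULD VALID
Fold 2: move[5]->D => ULLUUDD INVALID (collision), skipped
Fold 3: move[3]->R => ULLRULD INVALID (collision), skipped
Fold 4: move[5]->R => ULLUURD VALID
Fold 5: move[4]->L => ULLULRD INVALID (collision), skipped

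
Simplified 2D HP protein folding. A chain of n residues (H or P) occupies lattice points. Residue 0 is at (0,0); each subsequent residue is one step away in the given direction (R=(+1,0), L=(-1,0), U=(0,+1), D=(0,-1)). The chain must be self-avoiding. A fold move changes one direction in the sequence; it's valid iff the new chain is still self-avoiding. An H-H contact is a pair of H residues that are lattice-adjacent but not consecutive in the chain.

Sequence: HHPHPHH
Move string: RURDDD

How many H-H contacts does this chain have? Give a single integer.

Answer: 0

Derivation:
Positions: [(0, 0), (1, 0), (1, 1), (2, 1), (2, 0), (2, -1), (2, -2)]
No H-H contacts found.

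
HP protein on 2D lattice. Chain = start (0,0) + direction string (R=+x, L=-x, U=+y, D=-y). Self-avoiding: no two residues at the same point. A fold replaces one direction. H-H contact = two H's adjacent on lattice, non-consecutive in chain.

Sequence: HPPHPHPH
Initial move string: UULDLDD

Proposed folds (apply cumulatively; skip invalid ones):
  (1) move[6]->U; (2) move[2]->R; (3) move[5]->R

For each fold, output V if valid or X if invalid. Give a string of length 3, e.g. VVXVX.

Initial: UULDLDD -> [(0, 0), (0, 1), (0, 2), (-1, 2), (-1, 1), (-2, 1), (-2, 0), (-2, -1)]
Fold 1: move[6]->U => UULDLDU INVALID (collision), skipped
Fold 2: move[2]->R => UURDLDD INVALID (collision), skipped
Fold 3: move[5]->R => UULDLRD INVALID (collision), skipped

Answer: XXX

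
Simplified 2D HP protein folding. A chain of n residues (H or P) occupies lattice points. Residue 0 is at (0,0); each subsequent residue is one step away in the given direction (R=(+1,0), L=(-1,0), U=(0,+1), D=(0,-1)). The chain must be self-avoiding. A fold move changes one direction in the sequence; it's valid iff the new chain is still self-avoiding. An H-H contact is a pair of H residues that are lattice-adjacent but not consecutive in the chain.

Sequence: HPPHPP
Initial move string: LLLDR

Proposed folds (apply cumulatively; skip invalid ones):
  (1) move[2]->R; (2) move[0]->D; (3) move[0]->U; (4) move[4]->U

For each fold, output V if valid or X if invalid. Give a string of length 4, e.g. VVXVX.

Answer: XVVX

Derivation:
Initial: LLLDR -> [(0, 0), (-1, 0), (-2, 0), (-3, 0), (-3, -1), (-2, -1)]
Fold 1: move[2]->R => LLRDR INVALID (collision), skipped
Fold 2: move[0]->D => DLLDR VALID
Fold 3: move[0]->U => ULLDR VALID
Fold 4: move[4]->U => ULLDU INVALID (collision), skipped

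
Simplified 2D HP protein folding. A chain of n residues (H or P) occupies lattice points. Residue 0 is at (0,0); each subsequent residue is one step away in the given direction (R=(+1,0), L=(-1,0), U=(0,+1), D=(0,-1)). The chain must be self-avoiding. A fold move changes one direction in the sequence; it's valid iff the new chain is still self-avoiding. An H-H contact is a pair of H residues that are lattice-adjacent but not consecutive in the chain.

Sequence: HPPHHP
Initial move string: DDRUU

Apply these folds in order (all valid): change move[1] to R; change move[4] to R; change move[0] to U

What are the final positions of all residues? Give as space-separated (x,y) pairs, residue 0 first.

Answer: (0,0) (0,1) (1,1) (2,1) (2,2) (3,2)

Derivation:
Initial moves: DDRUU
Fold: move[1]->R => DRRUU (positions: [(0, 0), (0, -1), (1, -1), (2, -1), (2, 0), (2, 1)])
Fold: move[4]->R => DRRUR (positions: [(0, 0), (0, -1), (1, -1), (2, -1), (2, 0), (3, 0)])
Fold: move[0]->U => URRUR (positions: [(0, 0), (0, 1), (1, 1), (2, 1), (2, 2), (3, 2)])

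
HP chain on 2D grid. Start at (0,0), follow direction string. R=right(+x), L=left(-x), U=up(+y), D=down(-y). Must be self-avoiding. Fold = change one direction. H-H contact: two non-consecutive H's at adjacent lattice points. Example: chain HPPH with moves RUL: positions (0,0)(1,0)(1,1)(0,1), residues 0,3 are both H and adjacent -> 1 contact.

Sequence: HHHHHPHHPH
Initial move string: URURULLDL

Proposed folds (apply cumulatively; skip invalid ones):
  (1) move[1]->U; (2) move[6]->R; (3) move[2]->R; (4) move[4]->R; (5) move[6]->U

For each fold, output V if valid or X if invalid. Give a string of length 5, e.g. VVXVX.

Answer: VXXXX

Derivation:
Initial: URURULLDL -> [(0, 0), (0, 1), (1, 1), (1, 2), (2, 2), (2, 3), (1, 3), (0, 3), (0, 2), (-1, 2)]
Fold 1: move[1]->U => UUURULLDL VALID
Fold 2: move[6]->R => UUURULRDL INVALID (collision), skipped
Fold 3: move[2]->R => UURRULLDL INVALID (collision), skipped
Fold 4: move[4]->R => UUURRLLDL INVALID (collision), skipped
Fold 5: move[6]->U => UUURULUDL INVALID (collision), skipped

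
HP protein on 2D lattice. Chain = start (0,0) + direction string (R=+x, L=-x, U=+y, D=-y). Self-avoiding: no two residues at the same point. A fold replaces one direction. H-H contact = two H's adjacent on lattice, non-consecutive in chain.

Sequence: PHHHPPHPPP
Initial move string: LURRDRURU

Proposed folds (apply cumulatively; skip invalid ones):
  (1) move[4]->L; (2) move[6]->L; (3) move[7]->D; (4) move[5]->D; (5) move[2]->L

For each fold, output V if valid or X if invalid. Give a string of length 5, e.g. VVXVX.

Initial: LURRDRURU -> [(0, 0), (-1, 0), (-1, 1), (0, 1), (1, 1), (1, 0), (2, 0), (2, 1), (3, 1), (3, 2)]
Fold 1: move[4]->L => LURRLRURU INVALID (collision), skipped
Fold 2: move[6]->L => LURRDRLRU INVALID (collision), skipped
Fold 3: move[7]->D => LURRDRUDU INVALID (collision), skipped
Fold 4: move[5]->D => LURRDDURU INVALID (collision), skipped
Fold 5: move[2]->L => LULRDRURU INVALID (collision), skipped

Answer: XXXXX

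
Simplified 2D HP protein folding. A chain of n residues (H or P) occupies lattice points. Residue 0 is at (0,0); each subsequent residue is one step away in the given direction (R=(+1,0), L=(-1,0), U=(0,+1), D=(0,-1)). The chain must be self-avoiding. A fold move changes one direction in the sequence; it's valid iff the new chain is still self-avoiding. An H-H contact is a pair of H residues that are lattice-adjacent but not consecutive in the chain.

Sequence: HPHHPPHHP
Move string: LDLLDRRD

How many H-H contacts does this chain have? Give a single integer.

Positions: [(0, 0), (-1, 0), (-1, -1), (-2, -1), (-3, -1), (-3, -2), (-2, -2), (-1, -2), (-1, -3)]
H-H contact: residue 2 @(-1,-1) - residue 7 @(-1, -2)
H-H contact: residue 3 @(-2,-1) - residue 6 @(-2, -2)

Answer: 2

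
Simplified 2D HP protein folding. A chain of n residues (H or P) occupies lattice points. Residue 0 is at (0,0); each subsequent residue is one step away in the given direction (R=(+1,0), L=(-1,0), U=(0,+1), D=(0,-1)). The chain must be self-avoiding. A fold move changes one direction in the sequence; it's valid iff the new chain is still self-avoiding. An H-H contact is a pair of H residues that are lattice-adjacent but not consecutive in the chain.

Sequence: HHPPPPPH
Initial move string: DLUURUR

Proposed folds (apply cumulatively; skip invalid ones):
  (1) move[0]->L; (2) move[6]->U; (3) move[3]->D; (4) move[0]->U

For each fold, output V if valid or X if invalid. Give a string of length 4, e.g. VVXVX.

Answer: VVXV

Derivation:
Initial: DLUURUR -> [(0, 0), (0, -1), (-1, -1), (-1, 0), (-1, 1), (0, 1), (0, 2), (1, 2)]
Fold 1: move[0]->L => LLUURUR VALID
Fold 2: move[6]->U => LLUURUU VALID
Fold 3: move[3]->D => LLUDRUU INVALID (collision), skipped
Fold 4: move[0]->U => ULUURUU VALID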